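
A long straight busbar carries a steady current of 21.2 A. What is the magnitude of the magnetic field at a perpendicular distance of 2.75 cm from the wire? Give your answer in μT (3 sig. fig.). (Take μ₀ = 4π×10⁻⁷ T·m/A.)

For an infinitely long straight wire, B = μ₀I/(2πd).
B = (4π×10⁻⁷ × 21.2) / (2π × 0.0275) = 1.54×10⁻⁴ T.

B ≈ 154 μT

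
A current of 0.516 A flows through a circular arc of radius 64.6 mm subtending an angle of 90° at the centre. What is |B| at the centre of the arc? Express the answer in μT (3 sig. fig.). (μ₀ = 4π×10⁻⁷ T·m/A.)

B ≈ 1.25 μT

The Biot–Savart field of a circular arc at its centre is B = μ₀Iφ/(4πR), with φ = 1.571 rad.
B = (4π×10⁻⁷ × 0.516 × 1.571) / (4π × 0.0646) = 1.25×10⁻⁶ T.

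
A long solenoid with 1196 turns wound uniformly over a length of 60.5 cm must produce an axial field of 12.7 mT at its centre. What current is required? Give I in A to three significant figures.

Inside a long solenoid B = μ₀nI with n = 1977 m⁻¹, so I = B/(μ₀n).
I = 1.27×10⁻² / (4π×10⁻⁷ × 1977) = 5.11 A.

I ≈ 5.11 A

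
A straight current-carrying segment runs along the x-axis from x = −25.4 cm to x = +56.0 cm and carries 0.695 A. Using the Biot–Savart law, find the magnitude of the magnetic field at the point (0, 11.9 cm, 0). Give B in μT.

For a finite straight segment, B = (μ₀I/4πd)(sinθ₁ + sinθ₂), where θ₁, θ₂ are the angles from the perpendicular to each end.
The perpendicular distance is d = 0.119 m; the end-offsets along the wire are a = 0.254 m and b = 0.56 m.
sinθ₁ = 0.254/√(0.254²+0.119²) = 0.9055; sinθ₂ = 0.56/√(0.56²+0.119²) = 0.9782.
B = (4π×10⁻⁷ × 0.695) / (4π × 0.119) × (0.9055 + 0.9782) = 1.10×10⁻⁶ T.

B ≈ 1.10 μT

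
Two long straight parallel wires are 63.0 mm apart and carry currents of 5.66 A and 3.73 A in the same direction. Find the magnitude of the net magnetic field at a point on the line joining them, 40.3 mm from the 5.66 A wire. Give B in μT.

B ≈ 4.77 μT

Each long wire gives B = μ₀I/(2πd). Distances are d₁ = 0.0403 m and d₂ = 0.0227 m.
B₁ = 2.81×10⁻⁵ T, B₂ = 3.29×10⁻⁵ T.
Between parallel currents the two contributions point in opposite directions, so they subtract. B = |B₁ − B₂| = |2.81×10⁻⁵ − 3.29×10⁻⁵| = 4.77×10⁻⁶ T.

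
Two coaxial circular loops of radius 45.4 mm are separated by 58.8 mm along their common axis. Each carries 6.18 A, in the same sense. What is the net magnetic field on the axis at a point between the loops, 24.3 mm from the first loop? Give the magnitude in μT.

B ≈ 102 μT

Each loop contributes B = μ₀IR²/[2(R²+z²)^(3/2)] on the axis, with z measured from that loop.
Loop 1 (z = 0.0243 m): B₁ = 5.86×10⁻⁵ T. Loop 2 (z = 0.0345 m): B₂ = 4.32×10⁻⁵ T.
The fields add: B = B₁ + B₂ = 1.02×10⁻⁴ T.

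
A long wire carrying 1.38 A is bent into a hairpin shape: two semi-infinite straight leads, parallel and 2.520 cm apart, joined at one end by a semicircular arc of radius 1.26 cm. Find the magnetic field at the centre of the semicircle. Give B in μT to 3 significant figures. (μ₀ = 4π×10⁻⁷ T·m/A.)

B ≈ 56.3 μT

The semicircular arc contributes B_arc = μ₀I·π/(4πR) = μ₀I/(4R) = 3.44×10⁻⁵ T.
Each semi-infinite lead is at perpendicular distance R = 0.0126 m from the centre, with the perpendicular foot at its near end, so it contributes μ₀I/(4πR); both point the same way, together 2.19×10⁻⁵ T.
Arc and leads all point the same direction: B = 3.44×10⁻⁵ + 2.19×10⁻⁵ = 5.63×10⁻⁵ T.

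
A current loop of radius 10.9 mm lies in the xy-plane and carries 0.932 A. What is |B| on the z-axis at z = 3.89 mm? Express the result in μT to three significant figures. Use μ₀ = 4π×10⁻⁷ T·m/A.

B ≈ 44.9 μT

On the axis of a circular loop, B = μ₀IR² / [2(R²+z²)^(3/2)].
R² + z² = (0.0109)² + (0.00389)² = 0.0001339 m², and (R²+z²)^(3/2) = 1.55×10⁻⁶ m³.
B = (4π×10⁻⁷ × 0.932 × 0.0001188) / (2 × 1.55×10⁻⁶) = 4.49×10⁻⁵ T.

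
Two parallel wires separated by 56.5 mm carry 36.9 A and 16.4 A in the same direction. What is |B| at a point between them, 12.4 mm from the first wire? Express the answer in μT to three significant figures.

B ≈ 521 μT

Each long wire gives B = μ₀I/(2πd). Distances are d₁ = 0.0124 m and d₂ = 0.0441 m.
B₁ = 5.95×10⁻⁴ T, B₂ = 7.44×10⁻⁵ T.
Between parallel currents the two contributions point in opposite directions, so they subtract. B = |B₁ − B₂| = |5.95×10⁻⁴ − 7.44×10⁻⁵| = 5.21×10⁻⁴ T.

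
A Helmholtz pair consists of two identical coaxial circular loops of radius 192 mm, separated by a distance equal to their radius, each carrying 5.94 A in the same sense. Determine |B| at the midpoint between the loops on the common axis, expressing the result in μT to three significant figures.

B ≈ 27.8 μT

Each loop contributes B = μ₀IR²/[2(R²+z²)^(3/2)] on the axis, with z measured from that loop.
Loop 1 (z = 0.096 m): B₁ = 1.39×10⁻⁵ T. Loop 2 (z = 0.096 m): B₂ = 1.39×10⁻⁵ T.
The fields add: B = B₁ + B₂ = 2.78×10⁻⁵ T.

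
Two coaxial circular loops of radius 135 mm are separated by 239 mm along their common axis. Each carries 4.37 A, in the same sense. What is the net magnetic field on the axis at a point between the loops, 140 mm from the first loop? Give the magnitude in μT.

B ≈ 17.5 μT

Each loop contributes B = μ₀IR²/[2(R²+z²)^(3/2)] on the axis, with z measured from that loop.
Loop 1 (z = 0.14 m): B₁ = 6.80×10⁻⁶ T. Loop 2 (z = 0.099 m): B₂ = 1.07×10⁻⁵ T.
The fields add: B = B₁ + B₂ = 1.75×10⁻⁵ T.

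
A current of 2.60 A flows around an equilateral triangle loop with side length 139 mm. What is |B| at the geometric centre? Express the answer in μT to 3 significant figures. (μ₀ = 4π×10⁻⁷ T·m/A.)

B ≈ 33.7 μT

Each side is a finite straight segment at perpendicular distance d = a/(2 tan(π/3)) = 0.04013 m from the centre, with end-angles ±π/3.
One side contributes B₁ = (μ₀I/4πd)·2 sin(π/3) = 1.12×10⁻⁵ T.
All 3 sides add in the same direction: B = 3 × 1.12×10⁻⁵ = 3.37×10⁻⁵ T.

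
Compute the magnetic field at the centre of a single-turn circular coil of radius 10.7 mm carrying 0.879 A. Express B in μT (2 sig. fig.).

At the centre of a circular loop the Biot–Savart law gives B = μ₀I/(2R).
B = (4π×10⁻⁷ × 0.879) / (2 × 0.0107) = 5.16×10⁻⁵ T.

B ≈ 52 μT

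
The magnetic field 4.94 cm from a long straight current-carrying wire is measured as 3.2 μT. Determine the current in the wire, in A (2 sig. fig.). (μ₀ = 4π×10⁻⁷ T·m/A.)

I ≈ 0.79 A

For a long straight wire B = μ₀I/(2πd), so I = 2πdB/μ₀.
I = 2π × 0.0494 × 3.20×10⁻⁶ / (4π×10⁻⁷) = 0.790 A.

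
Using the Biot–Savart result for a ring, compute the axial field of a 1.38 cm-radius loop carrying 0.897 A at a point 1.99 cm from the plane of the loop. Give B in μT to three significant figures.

B ≈ 7.56 μT

On the axis of a circular loop, B = μ₀IR² / [2(R²+z²)^(3/2)].
R² + z² = (0.0138)² + (0.0199)² = 0.0005865 m², and (R²+z²)^(3/2) = 1.42×10⁻⁵ m³.
B = (4π×10⁻⁷ × 0.897 × 0.0001904) / (2 × 1.42×10⁻⁵) = 7.56×10⁻⁶ T.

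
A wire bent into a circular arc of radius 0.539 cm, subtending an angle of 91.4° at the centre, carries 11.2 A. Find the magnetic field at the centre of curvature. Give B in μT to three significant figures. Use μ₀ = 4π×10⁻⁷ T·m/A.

The Biot–Savart field of a circular arc at its centre is B = μ₀Iφ/(4πR), with φ = 1.595 rad.
B = (4π×10⁻⁷ × 11.2 × 1.595) / (4π × 0.00539) = 3.31×10⁻⁴ T.

B ≈ 331 μT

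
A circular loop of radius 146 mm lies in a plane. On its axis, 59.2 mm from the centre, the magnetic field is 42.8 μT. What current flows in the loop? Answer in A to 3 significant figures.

On the axis of a loop, B = μ₀IR²/[2(R²+z²)^(3/2)], so I = 2B(R²+z²)^(3/2)/(μ₀R²).
R² + z² = 0.02132 + 0.003505 = 0.02482 m²; raised to 3/2 gives 3.91×10⁻³ m³.
I = 2 × 4.28×10⁻⁵ × 3.91×10⁻³ / (1.26×10⁻⁶ × 0.02132) = 12.5 A.

I ≈ 12.5 A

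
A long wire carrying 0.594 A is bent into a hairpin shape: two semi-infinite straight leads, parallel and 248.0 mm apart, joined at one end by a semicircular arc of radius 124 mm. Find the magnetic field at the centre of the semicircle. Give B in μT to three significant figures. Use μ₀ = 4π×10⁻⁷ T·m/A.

B ≈ 2.46 μT

The semicircular arc contributes B_arc = μ₀I·π/(4πR) = μ₀I/(4R) = 1.50×10⁻⁶ T.
Each semi-infinite lead is at perpendicular distance R = 0.124 m from the centre, with the perpendicular foot at its near end, so it contributes μ₀I/(4πR); both point the same way, together 9.58×10⁻⁷ T.
Arc and leads all point the same direction: B = 1.50×10⁻⁶ + 9.58×10⁻⁷ = 2.46×10⁻⁶ T.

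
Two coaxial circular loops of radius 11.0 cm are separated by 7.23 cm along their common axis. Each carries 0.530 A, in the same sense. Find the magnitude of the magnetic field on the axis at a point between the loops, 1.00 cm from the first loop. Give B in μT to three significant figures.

Each loop contributes B = μ₀IR²/[2(R²+z²)^(3/2)] on the axis, with z measured from that loop.
Loop 1 (z = 0.01 m): B₁ = 2.99×10⁻⁶ T. Loop 2 (z = 0.0623 m): B₂ = 1.99×10⁻⁶ T.
The fields add: B = B₁ + B₂ = 4.98×10⁻⁶ T.

B ≈ 4.98 μT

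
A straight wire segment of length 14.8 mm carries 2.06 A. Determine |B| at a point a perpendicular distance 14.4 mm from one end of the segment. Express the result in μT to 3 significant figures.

For a finite straight segment, B = (μ₀I/4πd)(sinθ₁ + sinθ₂), where θ₁, θ₂ are the angles from the perpendicular to each end.
The perpendicular foot is at one end, so the two end-offsets along the wire are 0 and L = 0.0148 m.
sinθ₁ = 0/√(0²+0.0144²) = 0.0000; sinθ₂ = 0.0148/√(0.0148²+0.0144²) = 0.7167.
B = (4π×10⁻⁷ × 2.06) / (4π × 0.0144) × (0.0000 + 0.7167) = 1.03×10⁻⁵ T.

B ≈ 10.3 μT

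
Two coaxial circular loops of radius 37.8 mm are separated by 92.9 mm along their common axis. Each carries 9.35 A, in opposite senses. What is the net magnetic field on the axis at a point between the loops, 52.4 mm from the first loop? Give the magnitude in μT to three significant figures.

Each loop contributes B = μ₀IR²/[2(R²+z²)^(3/2)] on the axis, with z measured from that loop.
Loop 1 (z = 0.0524 m): B₁ = 3.11×10⁻⁵ T. Loop 2 (z = 0.0405 m): B₂ = 4.94×10⁻⁵ T.
The fields oppose: B = |B₁ − B₂| = 1.82×10⁻⁵ T.

B ≈ 18.2 μT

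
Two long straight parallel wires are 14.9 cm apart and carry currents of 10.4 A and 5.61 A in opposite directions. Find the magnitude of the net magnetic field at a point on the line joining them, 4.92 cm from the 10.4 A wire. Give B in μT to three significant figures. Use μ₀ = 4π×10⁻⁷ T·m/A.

Each long wire gives B = μ₀I/(2πd). Distances are d₁ = 0.0492 m and d₂ = 0.0998 m.
B₁ = 4.23×10⁻⁵ T, B₂ = 1.12×10⁻⁵ T.
Between antiparallel currents both contributions point the same way, so they add. B = B₁ + B₂ = 4.23×10⁻⁵ + 1.12×10⁻⁵ = 5.35×10⁻⁵ T.

B ≈ 53.5 μT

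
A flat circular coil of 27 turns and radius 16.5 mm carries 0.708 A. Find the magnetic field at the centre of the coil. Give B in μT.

B ≈ 728 μT

For an N-turn flat coil, B = Nμ₀I/(2R) with R = 0.0165 m.
B = 27 × 2.70×10⁻⁵ T = 7.28×10⁻⁴ T.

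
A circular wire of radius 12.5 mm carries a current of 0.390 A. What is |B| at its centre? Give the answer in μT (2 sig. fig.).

At the centre of a circular loop the Biot–Savart law gives B = μ₀I/(2R).
B = (4π×10⁻⁷ × 0.390) / (2 × 0.0125) = 1.96×10⁻⁵ T.

B ≈ 20 μT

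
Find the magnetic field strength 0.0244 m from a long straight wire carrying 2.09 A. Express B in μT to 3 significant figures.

For an infinitely long straight wire, B = μ₀I/(2πd).
B = (4π×10⁻⁷ × 2.09) / (2π × 0.0244) = 1.71×10⁻⁵ T.

B ≈ 17.1 μT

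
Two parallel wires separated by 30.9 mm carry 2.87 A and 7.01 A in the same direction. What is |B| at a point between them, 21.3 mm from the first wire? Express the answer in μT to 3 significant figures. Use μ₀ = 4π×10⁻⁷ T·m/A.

B ≈ 119 μT

Each long wire gives B = μ₀I/(2πd). Distances are d₁ = 0.0213 m and d₂ = 0.0096 m.
B₁ = 2.69×10⁻⁵ T, B₂ = 1.46×10⁻⁴ T.
Between parallel currents the two contributions point in opposite directions, so they subtract. B = |B₁ − B₂| = |2.69×10⁻⁵ − 1.46×10⁻⁴| = 1.19×10⁻⁴ T.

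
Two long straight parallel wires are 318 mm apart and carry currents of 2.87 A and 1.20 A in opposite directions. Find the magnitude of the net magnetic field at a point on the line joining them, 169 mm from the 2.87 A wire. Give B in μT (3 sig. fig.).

B ≈ 5.01 μT

Each long wire gives B = μ₀I/(2πd). Distances are d₁ = 0.169 m and d₂ = 0.149 m.
B₁ = 3.40×10⁻⁶ T, B₂ = 1.61×10⁻⁶ T.
Between antiparallel currents both contributions point the same way, so they add. B = B₁ + B₂ = 3.40×10⁻⁶ + 1.61×10⁻⁶ = 5.01×10⁻⁶ T.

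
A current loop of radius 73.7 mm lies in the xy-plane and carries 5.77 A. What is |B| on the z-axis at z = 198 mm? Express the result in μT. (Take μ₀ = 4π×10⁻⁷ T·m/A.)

On the axis of a circular loop, B = μ₀IR² / [2(R²+z²)^(3/2)].
R² + z² = (0.0737)² + (0.198)² = 0.04464 m², and (R²+z²)^(3/2) = 9.43×10⁻³ m³.
B = (4π×10⁻⁷ × 5.77 × 0.005432) / (2 × 9.43×10⁻³) = 2.09×10⁻⁶ T.

B ≈ 2.09 μT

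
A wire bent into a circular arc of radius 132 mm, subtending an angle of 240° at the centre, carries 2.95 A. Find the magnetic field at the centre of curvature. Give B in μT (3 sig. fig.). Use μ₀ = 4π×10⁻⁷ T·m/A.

B ≈ 9.36 μT

The Biot–Savart field of a circular arc at its centre is B = μ₀Iφ/(4πR), with φ = 4.189 rad.
B = (4π×10⁻⁷ × 2.95 × 4.189) / (4π × 0.132) = 9.36×10⁻⁶ T.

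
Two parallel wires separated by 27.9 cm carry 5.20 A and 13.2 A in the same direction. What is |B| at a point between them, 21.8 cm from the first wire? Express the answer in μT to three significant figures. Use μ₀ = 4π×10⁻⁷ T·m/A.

Each long wire gives B = μ₀I/(2πd). Distances are d₁ = 0.218 m and d₂ = 0.061 m.
B₁ = 4.77×10⁻⁶ T, B₂ = 4.33×10⁻⁵ T.
Between parallel currents the two contributions point in opposite directions, so they subtract. B = |B₁ − B₂| = |4.77×10⁻⁶ − 4.33×10⁻⁵| = 3.85×10⁻⁵ T.

B ≈ 38.5 μT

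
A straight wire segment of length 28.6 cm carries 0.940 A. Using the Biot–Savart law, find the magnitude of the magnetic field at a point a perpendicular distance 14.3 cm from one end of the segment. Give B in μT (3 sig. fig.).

B ≈ 0.588 μT

For a finite straight segment, B = (μ₀I/4πd)(sinθ₁ + sinθ₂), where θ₁, θ₂ are the angles from the perpendicular to each end.
The perpendicular foot is at one end, so the two end-offsets along the wire are 0 and L = 0.286 m.
sinθ₁ = 0/√(0²+0.143²) = 0.0000; sinθ₂ = 0.286/√(0.286²+0.143²) = 0.8944.
B = (4π×10⁻⁷ × 0.940) / (4π × 0.143) × (0.0000 + 0.8944) = 5.88×10⁻⁷ T.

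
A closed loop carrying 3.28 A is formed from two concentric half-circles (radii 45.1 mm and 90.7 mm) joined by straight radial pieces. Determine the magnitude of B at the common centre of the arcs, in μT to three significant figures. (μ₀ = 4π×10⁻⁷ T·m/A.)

The radial connectors point toward the centre, so dl × r̂ = 0 and they contribute nothing.
Each semicircle gives μ₀I/(4R): inner arc 2.28×10⁻⁵ T, outer arc 1.14×10⁻⁵ T.
The two arcs carry current in opposite angular senses, so their fields oppose: B = |2.28×10⁻⁵ − 1.14×10⁻⁵| = 1.15×10⁻⁵ T.

B ≈ 11.5 μT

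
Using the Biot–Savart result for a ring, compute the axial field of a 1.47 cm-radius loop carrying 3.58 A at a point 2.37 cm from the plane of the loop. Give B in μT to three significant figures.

On the axis of a circular loop, B = μ₀IR² / [2(R²+z²)^(3/2)].
R² + z² = (0.0147)² + (0.0237)² = 0.0007778 m², and (R²+z²)^(3/2) = 2.17×10⁻⁵ m³.
B = (4π×10⁻⁷ × 3.58 × 0.0002161) / (2 × 2.17×10⁻⁵) = 2.24×10⁻⁵ T.

B ≈ 22.4 μT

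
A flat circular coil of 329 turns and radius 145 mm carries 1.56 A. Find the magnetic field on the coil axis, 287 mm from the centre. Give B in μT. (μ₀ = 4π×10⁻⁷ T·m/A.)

B ≈ 204 μT

For an N-turn flat coil, B = Nμ₀IR²/[2(R²+z²)^(3/2)] with R = 0.145 m, z = 0.287 m.
B = 329 × 6.20×10⁻⁷ T = 2.04×10⁻⁴ T.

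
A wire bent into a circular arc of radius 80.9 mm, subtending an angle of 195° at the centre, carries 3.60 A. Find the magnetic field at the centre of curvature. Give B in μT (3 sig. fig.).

B ≈ 15.1 μT

The Biot–Savart field of a circular arc at its centre is B = μ₀Iφ/(4πR), with φ = 3.403 rad.
B = (4π×10⁻⁷ × 3.60 × 3.403) / (4π × 0.0809) = 1.51×10⁻⁵ T.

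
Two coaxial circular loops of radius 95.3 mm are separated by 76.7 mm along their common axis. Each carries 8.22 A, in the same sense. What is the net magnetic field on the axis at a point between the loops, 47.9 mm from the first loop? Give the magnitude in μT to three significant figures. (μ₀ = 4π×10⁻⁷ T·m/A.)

B ≈ 86.2 μT

Each loop contributes B = μ₀IR²/[2(R²+z²)^(3/2)] on the axis, with z measured from that loop.
Loop 1 (z = 0.0479 m): B₁ = 3.87×10⁻⁵ T. Loop 2 (z = 0.0288 m): B₂ = 4.75×10⁻⁵ T.
The fields add: B = B₁ + B₂ = 8.62×10⁻⁵ T.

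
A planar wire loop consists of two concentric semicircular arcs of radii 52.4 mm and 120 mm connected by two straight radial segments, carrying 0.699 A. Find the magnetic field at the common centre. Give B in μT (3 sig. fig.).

B ≈ 2.36 μT

The radial connectors point toward the centre, so dl × r̂ = 0 and they contribute nothing.
Each semicircle gives μ₀I/(4R): inner arc 4.19×10⁻⁶ T, outer arc 1.83×10⁻⁶ T.
The two arcs carry current in opposite angular senses, so their fields oppose: B = |4.19×10⁻⁶ − 1.83×10⁻⁶| = 2.36×10⁻⁶ T.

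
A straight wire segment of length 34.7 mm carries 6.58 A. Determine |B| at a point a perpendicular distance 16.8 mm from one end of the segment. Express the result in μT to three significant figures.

B ≈ 35.3 μT

For a finite straight segment, B = (μ₀I/4πd)(sinθ₁ + sinθ₂), where θ₁, θ₂ are the angles from the perpendicular to each end.
The perpendicular foot is at one end, so the two end-offsets along the wire are 0 and L = 0.0347 m.
sinθ₁ = 0/√(0²+0.0168²) = 0.0000; sinθ₂ = 0.0347/√(0.0347²+0.0168²) = 0.9001.
B = (4π×10⁻⁷ × 6.58) / (4π × 0.0168) × (0.0000 + 0.9001) = 3.53×10⁻⁵ T.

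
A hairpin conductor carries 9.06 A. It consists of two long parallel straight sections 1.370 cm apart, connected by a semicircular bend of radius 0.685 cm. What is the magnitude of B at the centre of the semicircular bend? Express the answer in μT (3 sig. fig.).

The semicircular arc contributes B_arc = μ₀I·π/(4πR) = μ₀I/(4R) = 4.16×10⁻⁴ T.
Each semi-infinite lead is at perpendicular distance R = 0.00685 m from the centre, with the perpendicular foot at its near end, so it contributes μ₀I/(4πR); both point the same way, together 2.65×10⁻⁴ T.
Arc and leads all point the same direction: B = 4.16×10⁻⁴ + 2.65×10⁻⁴ = 6.80×10⁻⁴ T.

B ≈ 680 μT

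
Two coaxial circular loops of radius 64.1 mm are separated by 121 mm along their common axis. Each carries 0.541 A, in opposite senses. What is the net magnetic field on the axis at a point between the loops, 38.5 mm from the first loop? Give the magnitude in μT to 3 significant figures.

Each loop contributes B = μ₀IR²/[2(R²+z²)^(3/2)] on the axis, with z measured from that loop.
Loop 1 (z = 0.0385 m): B₁ = 3.34×10⁻⁶ T. Loop 2 (z = 0.0825 m): B₂ = 1.22×10⁻⁶ T.
The fields oppose: B = |B₁ − B₂| = 2.12×10⁻⁶ T.

B ≈ 2.12 μT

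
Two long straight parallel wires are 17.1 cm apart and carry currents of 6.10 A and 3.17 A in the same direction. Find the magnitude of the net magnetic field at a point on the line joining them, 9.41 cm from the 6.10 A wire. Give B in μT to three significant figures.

Each long wire gives B = μ₀I/(2πd). Distances are d₁ = 0.0941 m and d₂ = 0.0769 m.
B₁ = 1.30×10⁻⁵ T, B₂ = 8.24×10⁻⁶ T.
Between parallel currents the two contributions point in opposite directions, so they subtract. B = |B₁ − B₂| = |1.30×10⁻⁵ − 8.24×10⁻⁶| = 4.72×10⁻⁶ T.

B ≈ 4.72 μT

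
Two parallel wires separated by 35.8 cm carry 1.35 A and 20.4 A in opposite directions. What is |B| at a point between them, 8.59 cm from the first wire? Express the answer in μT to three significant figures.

B ≈ 18.1 μT

Each long wire gives B = μ₀I/(2πd). Distances are d₁ = 0.0859 m and d₂ = 0.2721 m.
B₁ = 3.14×10⁻⁶ T, B₂ = 1.50×10⁻⁵ T.
Between antiparallel currents both contributions point the same way, so they add. B = B₁ + B₂ = 3.14×10⁻⁶ + 1.50×10⁻⁵ = 1.81×10⁻⁵ T.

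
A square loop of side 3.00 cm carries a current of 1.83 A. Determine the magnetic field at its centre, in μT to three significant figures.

B ≈ 69.0 μT

Each side is a finite straight segment at perpendicular distance d = a/(2 tan(π/4)) = 0.015 m from the centre, with end-angles ±π/4.
One side contributes B₁ = (μ₀I/4πd)·2 sin(π/4) = 1.73×10⁻⁵ T.
All 4 sides add in the same direction: B = 4 × 1.73×10⁻⁵ = 6.90×10⁻⁵ T.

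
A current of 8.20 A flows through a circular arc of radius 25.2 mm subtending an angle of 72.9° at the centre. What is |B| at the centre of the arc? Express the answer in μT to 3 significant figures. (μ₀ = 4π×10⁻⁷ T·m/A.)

The Biot–Savart field of a circular arc at its centre is B = μ₀Iφ/(4πR), with φ = 1.272 rad.
B = (4π×10⁻⁷ × 8.20 × 1.272) / (4π × 0.0252) = 4.14×10⁻⁵ T.

B ≈ 41.4 μT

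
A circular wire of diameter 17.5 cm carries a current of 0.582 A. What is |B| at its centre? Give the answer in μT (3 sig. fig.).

B ≈ 4.18 μT

At the centre of a circular loop the Biot–Savart law gives B = μ₀I/(2R) (so R = 0.0875 m).
B = (4π×10⁻⁷ × 0.582) / (2 × 0.0875) = 4.18×10⁻⁶ T.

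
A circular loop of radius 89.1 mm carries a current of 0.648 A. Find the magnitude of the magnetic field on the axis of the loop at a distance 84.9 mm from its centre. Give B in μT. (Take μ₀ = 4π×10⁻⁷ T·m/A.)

On the axis of a circular loop, B = μ₀IR² / [2(R²+z²)^(3/2)].
R² + z² = (0.0891)² + (0.0849)² = 0.01515 m², and (R²+z²)^(3/2) = 1.86×10⁻³ m³.
B = (4π×10⁻⁷ × 0.648 × 0.007939) / (2 × 1.86×10⁻³) = 1.73×10⁻⁶ T.

B ≈ 1.73 μT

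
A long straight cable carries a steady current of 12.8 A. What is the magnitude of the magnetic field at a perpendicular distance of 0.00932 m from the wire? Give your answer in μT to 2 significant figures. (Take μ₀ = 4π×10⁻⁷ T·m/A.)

For an infinitely long straight wire, B = μ₀I/(2πd).
B = (4π×10⁻⁷ × 12.8) / (2π × 0.00932) = 2.75×10⁻⁴ T.

B ≈ 270 μT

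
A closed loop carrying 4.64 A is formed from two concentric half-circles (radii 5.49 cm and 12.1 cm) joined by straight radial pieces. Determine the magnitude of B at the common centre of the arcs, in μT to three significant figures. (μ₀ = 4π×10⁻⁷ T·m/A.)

The radial connectors point toward the centre, so dl × r̂ = 0 and they contribute nothing.
Each semicircle gives μ₀I/(4R): inner arc 2.66×10⁻⁵ T, outer arc 1.20×10⁻⁵ T.
The two arcs carry current in opposite angular senses, so their fields oppose: B = |2.66×10⁻⁵ − 1.20×10⁻⁵| = 1.45×10⁻⁵ T.

B ≈ 14.5 μT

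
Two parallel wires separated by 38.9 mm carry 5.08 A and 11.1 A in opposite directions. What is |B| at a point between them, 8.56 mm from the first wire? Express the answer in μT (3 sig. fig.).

B ≈ 192 μT

Each long wire gives B = μ₀I/(2πd). Distances are d₁ = 0.00856 m and d₂ = 0.03034 m.
B₁ = 1.19×10⁻⁴ T, B₂ = 7.32×10⁻⁵ T.
Between antiparallel currents both contributions point the same way, so they add. B = B₁ + B₂ = 1.19×10⁻⁴ + 7.32×10⁻⁵ = 1.92×10⁻⁴ T.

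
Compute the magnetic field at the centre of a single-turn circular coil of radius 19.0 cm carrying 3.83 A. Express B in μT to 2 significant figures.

B ≈ 13 μT

At the centre of a circular loop the Biot–Savart law gives B = μ₀I/(2R).
B = (4π×10⁻⁷ × 3.83) / (2 × 0.19) = 1.27×10⁻⁵ T.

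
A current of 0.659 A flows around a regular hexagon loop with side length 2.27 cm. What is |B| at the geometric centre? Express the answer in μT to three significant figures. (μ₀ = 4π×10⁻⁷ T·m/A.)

B ≈ 20.1 μT

Each side is a finite straight segment at perpendicular distance d = a/(2 tan(π/6)) = 0.01966 m from the centre, with end-angles ±π/6.
One side contributes B₁ = (μ₀I/4πd)·2 sin(π/6) = 3.35×10⁻⁶ T.
All 6 sides add in the same direction: B = 6 × 3.35×10⁻⁶ = 2.01×10⁻⁵ T.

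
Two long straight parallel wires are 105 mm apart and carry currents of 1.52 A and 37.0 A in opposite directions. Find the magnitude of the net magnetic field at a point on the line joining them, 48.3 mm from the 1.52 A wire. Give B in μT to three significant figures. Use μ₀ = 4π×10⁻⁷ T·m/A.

B ≈ 137 μT

Each long wire gives B = μ₀I/(2πd). Distances are d₁ = 0.0483 m and d₂ = 0.0567 m.
B₁ = 6.29×10⁻⁶ T, B₂ = 1.31×10⁻⁴ T.
Between antiparallel currents both contributions point the same way, so they add. B = B₁ + B₂ = 6.29×10⁻⁶ + 1.31×10⁻⁴ = 1.37×10⁻⁴ T.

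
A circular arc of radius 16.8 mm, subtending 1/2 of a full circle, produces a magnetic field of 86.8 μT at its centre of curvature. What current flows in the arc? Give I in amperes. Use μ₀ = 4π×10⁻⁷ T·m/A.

For a circular arc, B = μ₀Iφ/(4πR) with φ in radians; here φ = 3.142 rad.
So I = 4πRB/(μ₀φ) = 4π × 0.0168 × 8.68×10⁻⁵ / (4π×10⁻⁷ × 3.142) = 4.64 A.

I ≈ 4.64 A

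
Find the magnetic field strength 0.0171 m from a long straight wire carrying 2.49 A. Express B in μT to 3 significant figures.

B ≈ 29.1 μT

For an infinitely long straight wire, B = μ₀I/(2πd).
B = (4π×10⁻⁷ × 2.49) / (2π × 0.0171) = 2.91×10⁻⁵ T.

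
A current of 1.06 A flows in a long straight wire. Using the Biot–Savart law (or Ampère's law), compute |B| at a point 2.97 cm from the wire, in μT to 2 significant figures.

B ≈ 7.1 μT

For an infinitely long straight wire, B = μ₀I/(2πd).
B = (4π×10⁻⁷ × 1.06) / (2π × 0.0297) = 7.14×10⁻⁶ T.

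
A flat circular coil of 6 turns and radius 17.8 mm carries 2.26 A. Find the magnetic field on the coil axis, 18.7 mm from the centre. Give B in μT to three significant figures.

For an N-turn flat coil, B = Nμ₀IR²/[2(R²+z²)^(3/2)] with R = 0.0178 m, z = 0.0187 m.
B = 6 × 2.61×10⁻⁵ T = 1.57×10⁻⁴ T.

B ≈ 157 μT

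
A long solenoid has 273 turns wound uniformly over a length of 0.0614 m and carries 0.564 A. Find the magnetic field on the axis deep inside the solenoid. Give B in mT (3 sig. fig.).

B ≈ 3.15 mT

Inside a long solenoid, B = μ₀nI with n = 4446 turns/m.
B = 4π×10⁻⁷ × 4446 × 0.564 = 3.15×10⁻³ T.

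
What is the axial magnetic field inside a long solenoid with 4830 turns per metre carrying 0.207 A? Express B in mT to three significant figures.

Inside a long solenoid, B = μ₀nI with n = 4830 turns/m.
B = 4π×10⁻⁷ × 4830 × 0.207 = 1.26×10⁻³ T.

B ≈ 1.26 mT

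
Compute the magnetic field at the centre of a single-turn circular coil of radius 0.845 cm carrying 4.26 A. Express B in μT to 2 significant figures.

B ≈ 320 μT

At the centre of a circular loop the Biot–Savart law gives B = μ₀I/(2R).
B = (4π×10⁻⁷ × 4.26) / (2 × 0.00845) = 3.17×10⁻⁴ T.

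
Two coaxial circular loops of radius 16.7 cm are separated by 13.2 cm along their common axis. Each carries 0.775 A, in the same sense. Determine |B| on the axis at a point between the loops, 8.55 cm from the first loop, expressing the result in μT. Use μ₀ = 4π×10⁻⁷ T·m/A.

B ≈ 4.66 μT

Each loop contributes B = μ₀IR²/[2(R²+z²)^(3/2)] on the axis, with z measured from that loop.
Loop 1 (z = 0.0855 m): B₁ = 2.06×10⁻⁶ T. Loop 2 (z = 0.0465 m): B₂ = 2.61×10⁻⁶ T.
The fields add: B = B₁ + B₂ = 4.66×10⁻⁶ T.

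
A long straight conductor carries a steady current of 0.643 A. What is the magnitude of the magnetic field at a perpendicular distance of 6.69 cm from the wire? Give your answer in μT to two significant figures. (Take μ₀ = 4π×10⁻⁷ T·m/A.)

B ≈ 1.9 μT

For an infinitely long straight wire, B = μ₀I/(2πd).
B = (4π×10⁻⁷ × 0.643) / (2π × 0.0669) = 1.92×10⁻⁶ T.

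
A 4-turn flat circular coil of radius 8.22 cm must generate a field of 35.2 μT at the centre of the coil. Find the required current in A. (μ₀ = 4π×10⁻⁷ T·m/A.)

I ≈ 1.15 A

For an N-turn coil, B = Nμ₀I/(2R) with R = 0.0822 m, so I = 2RB/(Nμ₀) = 2 × 0.0822 × 3.52×10⁻⁵ / (4 × 4π×10⁻⁷) = 1.15 A.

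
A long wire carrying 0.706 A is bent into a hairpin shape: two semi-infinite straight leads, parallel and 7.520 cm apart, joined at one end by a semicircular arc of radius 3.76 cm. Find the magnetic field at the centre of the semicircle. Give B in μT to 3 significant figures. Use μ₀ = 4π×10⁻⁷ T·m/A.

B ≈ 9.65 μT

The semicircular arc contributes B_arc = μ₀I·π/(4πR) = μ₀I/(4R) = 5.90×10⁻⁶ T.
Each semi-infinite lead is at perpendicular distance R = 0.0376 m from the centre, with the perpendicular foot at its near end, so it contributes μ₀I/(4πR); both point the same way, together 3.76×10⁻⁶ T.
Arc and leads all point the same direction: B = 5.90×10⁻⁶ + 3.76×10⁻⁶ = 9.65×10⁻⁶ T.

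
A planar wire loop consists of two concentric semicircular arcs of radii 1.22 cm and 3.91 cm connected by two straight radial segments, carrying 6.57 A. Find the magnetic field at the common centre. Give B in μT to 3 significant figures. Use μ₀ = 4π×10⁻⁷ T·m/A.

B ≈ 116 μT

The radial connectors point toward the centre, so dl × r̂ = 0 and they contribute nothing.
Each semicircle gives μ₀I/(4R): inner arc 1.69×10⁻⁴ T, outer arc 5.28×10⁻⁵ T.
The two arcs carry current in opposite angular senses, so their fields oppose: B = |1.69×10⁻⁴ − 5.28×10⁻⁵| = 1.16×10⁻⁴ T.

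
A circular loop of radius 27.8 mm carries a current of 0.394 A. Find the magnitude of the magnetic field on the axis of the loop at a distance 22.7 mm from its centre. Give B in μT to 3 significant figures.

B ≈ 4.14 μT

On the axis of a circular loop, B = μ₀IR² / [2(R²+z²)^(3/2)].
R² + z² = (0.0278)² + (0.0227)² = 0.001288 m², and (R²+z²)^(3/2) = 4.62×10⁻⁵ m³.
B = (4π×10⁻⁷ × 0.394 × 0.0007728) / (2 × 4.62×10⁻⁵) = 4.14×10⁻⁶ T.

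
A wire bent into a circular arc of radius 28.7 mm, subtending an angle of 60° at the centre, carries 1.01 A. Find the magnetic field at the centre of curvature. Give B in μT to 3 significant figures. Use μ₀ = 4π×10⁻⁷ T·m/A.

The Biot–Savart field of a circular arc at its centre is B = μ₀Iφ/(4πR), with φ = 1.047 rad.
B = (4π×10⁻⁷ × 1.01 × 1.047) / (4π × 0.0287) = 3.69×10⁻⁶ T.

B ≈ 3.69 μT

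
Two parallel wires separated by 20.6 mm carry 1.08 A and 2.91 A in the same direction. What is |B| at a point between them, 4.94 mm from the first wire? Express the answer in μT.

Each long wire gives B = μ₀I/(2πd). Distances are d₁ = 0.00494 m and d₂ = 0.01566 m.
B₁ = 4.37×10⁻⁵ T, B₂ = 3.72×10⁻⁵ T.
Between parallel currents the two contributions point in opposite directions, so they subtract. B = |B₁ − B₂| = |4.37×10⁻⁵ − 3.72×10⁻⁵| = 6.56×10⁻⁶ T.

B ≈ 6.56 μT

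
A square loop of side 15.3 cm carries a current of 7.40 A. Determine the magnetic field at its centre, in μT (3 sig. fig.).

Each side is a finite straight segment at perpendicular distance d = a/(2 tan(π/4)) = 0.0765 m from the centre, with end-angles ±π/4.
One side contributes B₁ = (μ₀I/4πd)·2 sin(π/4) = 1.37×10⁻⁵ T.
All 4 sides add in the same direction: B = 4 × 1.37×10⁻⁵ = 5.47×10⁻⁵ T.

B ≈ 54.7 μT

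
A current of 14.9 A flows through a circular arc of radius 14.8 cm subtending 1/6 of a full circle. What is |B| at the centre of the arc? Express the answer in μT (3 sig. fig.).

B ≈ 10.5 μT

The Biot–Savart field of a circular arc at its centre is B = μ₀Iφ/(4πR), with φ = 1.047 rad.
B = (4π×10⁻⁷ × 14.9 × 1.047) / (4π × 0.148) = 1.05×10⁻⁵ T.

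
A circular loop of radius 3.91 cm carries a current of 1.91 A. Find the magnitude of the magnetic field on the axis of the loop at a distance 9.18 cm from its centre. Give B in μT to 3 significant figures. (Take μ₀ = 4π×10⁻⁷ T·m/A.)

On the axis of a circular loop, B = μ₀IR² / [2(R²+z²)^(3/2)].
R² + z² = (0.0391)² + (0.0918)² = 0.009956 m², and (R²+z²)^(3/2) = 9.93×10⁻⁴ m³.
B = (4π×10⁻⁷ × 1.91 × 0.001529) / (2 × 9.93×10⁻⁴) = 1.85×10⁻⁶ T.

B ≈ 1.85 μT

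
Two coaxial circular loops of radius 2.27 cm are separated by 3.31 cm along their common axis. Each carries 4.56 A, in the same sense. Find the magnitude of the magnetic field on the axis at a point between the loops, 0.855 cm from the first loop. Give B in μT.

B ≈ 143 μT

Each loop contributes B = μ₀IR²/[2(R²+z²)^(3/2)] on the axis, with z measured from that loop.
Loop 1 (z = 0.00855 m): B₁ = 1.03×10⁻⁴ T. Loop 2 (z = 0.02455 m): B₂ = 3.95×10⁻⁵ T.
The fields add: B = B₁ + B₂ = 1.43×10⁻⁴ T.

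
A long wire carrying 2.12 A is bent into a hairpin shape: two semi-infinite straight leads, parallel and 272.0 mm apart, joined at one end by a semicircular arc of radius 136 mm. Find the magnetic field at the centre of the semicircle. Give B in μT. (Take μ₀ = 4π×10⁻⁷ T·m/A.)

B ≈ 8.01 μT

The semicircular arc contributes B_arc = μ₀I·π/(4πR) = μ₀I/(4R) = 4.90×10⁻⁶ T.
Each semi-infinite lead is at perpendicular distance R = 0.136 m from the centre, with the perpendicular foot at its near end, so it contributes μ₀I/(4πR); both point the same way, together 3.12×10⁻⁶ T.
Arc and leads all point the same direction: B = 4.90×10⁻⁶ + 3.12×10⁻⁶ = 8.01×10⁻⁶ T.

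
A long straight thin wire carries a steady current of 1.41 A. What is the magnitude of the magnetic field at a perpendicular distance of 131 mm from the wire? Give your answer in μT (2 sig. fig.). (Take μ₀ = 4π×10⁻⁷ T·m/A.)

For an infinitely long straight wire, B = μ₀I/(2πd).
B = (4π×10⁻⁷ × 1.41) / (2π × 0.131) = 2.15×10⁻⁶ T.

B ≈ 2.2 μT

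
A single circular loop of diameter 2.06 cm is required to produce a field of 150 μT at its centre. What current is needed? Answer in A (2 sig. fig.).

I ≈ 2.5 A

At the centre of a circular loop B = μ₀I/(2R), so I = 2RB/μ₀.
With R = 0.0103 m, I = 2 × 0.0103 × 1.50×10⁻⁴ / (4π×10⁻⁷) = 2.46 A.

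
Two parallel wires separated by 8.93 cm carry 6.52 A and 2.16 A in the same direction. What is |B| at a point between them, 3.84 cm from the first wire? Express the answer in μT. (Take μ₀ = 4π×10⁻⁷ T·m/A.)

B ≈ 25.5 μT

Each long wire gives B = μ₀I/(2πd). Distances are d₁ = 0.0384 m and d₂ = 0.0509 m.
B₁ = 3.40×10⁻⁵ T, B₂ = 8.49×10⁻⁶ T.
Between parallel currents the two contributions point in opposite directions, so they subtract. B = |B₁ − B₂| = |3.40×10⁻⁵ − 8.49×10⁻⁶| = 2.55×10⁻⁵ T.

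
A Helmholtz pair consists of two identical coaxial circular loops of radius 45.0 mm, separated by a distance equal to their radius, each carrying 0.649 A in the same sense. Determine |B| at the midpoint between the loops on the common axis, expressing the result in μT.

B ≈ 13.0 μT

Each loop contributes B = μ₀IR²/[2(R²+z²)^(3/2)] on the axis, with z measured from that loop.
Loop 1 (z = 0.0225 m): B₁ = 6.48×10⁻⁶ T. Loop 2 (z = 0.0225 m): B₂ = 6.48×10⁻⁶ T.
The fields add: B = B₁ + B₂ = 1.30×10⁻⁵ T.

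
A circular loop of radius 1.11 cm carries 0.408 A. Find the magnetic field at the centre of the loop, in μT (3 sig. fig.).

B ≈ 23.1 μT

At the centre of a circular loop the Biot–Savart law gives B = μ₀I/(2R).
B = (4π×10⁻⁷ × 0.408) / (2 × 0.0111) = 2.31×10⁻⁵ T.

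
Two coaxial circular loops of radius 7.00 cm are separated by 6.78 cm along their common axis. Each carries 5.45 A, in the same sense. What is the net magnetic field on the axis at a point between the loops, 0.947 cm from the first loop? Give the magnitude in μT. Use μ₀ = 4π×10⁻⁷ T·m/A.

B ≈ 69.8 μT

Each loop contributes B = μ₀IR²/[2(R²+z²)^(3/2)] on the axis, with z measured from that loop.
Loop 1 (z = 0.00947 m): B₁ = 4.76×10⁻⁵ T. Loop 2 (z = 0.05833 m): B₂ = 2.22×10⁻⁵ T.
The fields add: B = B₁ + B₂ = 6.98×10⁻⁵ T.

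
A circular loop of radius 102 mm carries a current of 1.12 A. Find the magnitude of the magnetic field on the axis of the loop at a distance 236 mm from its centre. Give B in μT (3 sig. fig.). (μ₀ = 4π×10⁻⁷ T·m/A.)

B ≈ 0.431 μT

On the axis of a circular loop, B = μ₀IR² / [2(R²+z²)^(3/2)].
R² + z² = (0.102)² + (0.236)² = 0.0661 m², and (R²+z²)^(3/2) = 1.70×10⁻² m³.
B = (4π×10⁻⁷ × 1.12 × 0.0104) / (2 × 1.70×10⁻²) = 4.31×10⁻⁷ T.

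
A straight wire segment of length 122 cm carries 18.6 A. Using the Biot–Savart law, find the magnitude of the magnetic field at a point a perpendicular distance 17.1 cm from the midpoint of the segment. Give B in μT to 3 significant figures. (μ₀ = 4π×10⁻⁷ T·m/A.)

For a finite straight segment, B = (μ₀I/4πd)(sinθ₁ + sinθ₂), where θ₁, θ₂ are the angles from the perpendicular to each end.
The perpendicular from the point meets the wire at its midpoint, so each end is L/2 = 0.61 m away along the wire.
sinθ₁ = 0.61/√(0.61²+0.171²) = 0.9629; sinθ₂ = 0.61/√(0.61²+0.171²) = 0.9629.
B = (4π×10⁻⁷ × 18.6) / (4π × 0.171) × (0.9629 + 0.9629) = 2.09×10⁻⁵ T.

B ≈ 20.9 μT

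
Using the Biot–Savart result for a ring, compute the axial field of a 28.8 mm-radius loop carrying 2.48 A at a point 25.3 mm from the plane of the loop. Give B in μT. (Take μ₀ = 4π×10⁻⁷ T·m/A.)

B ≈ 22.9 μT

On the axis of a circular loop, B = μ₀IR² / [2(R²+z²)^(3/2)].
R² + z² = (0.0288)² + (0.0253)² = 0.00147 m², and (R²+z²)^(3/2) = 5.63×10⁻⁵ m³.
B = (4π×10⁻⁷ × 2.48 × 0.0008294) / (2 × 5.63×10⁻⁵) = 2.29×10⁻⁵ T.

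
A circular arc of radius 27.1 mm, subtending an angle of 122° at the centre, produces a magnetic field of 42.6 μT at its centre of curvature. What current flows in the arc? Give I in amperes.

I ≈ 5.42 A

For a circular arc, B = μ₀Iφ/(4πR) with φ in radians; here φ = 2.129 rad.
So I = 4πRB/(μ₀φ) = 4π × 0.0271 × 4.26×10⁻⁵ / (4π×10⁻⁷ × 2.129) = 5.42 A.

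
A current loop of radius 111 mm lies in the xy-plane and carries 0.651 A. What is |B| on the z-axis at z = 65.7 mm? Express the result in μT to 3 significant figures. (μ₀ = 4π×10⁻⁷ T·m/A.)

B ≈ 2.35 μT

On the axis of a circular loop, B = μ₀IR² / [2(R²+z²)^(3/2)].
R² + z² = (0.111)² + (0.0657)² = 0.01664 m², and (R²+z²)^(3/2) = 2.15×10⁻³ m³.
B = (4π×10⁻⁷ × 0.651 × 0.01232) / (2 × 2.15×10⁻³) = 2.35×10⁻⁶ T.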